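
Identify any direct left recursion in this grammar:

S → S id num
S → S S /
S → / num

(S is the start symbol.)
S → S id num: LEFT RECURSIVE (starts with S)
S → S S /: LEFT RECURSIVE (starts with S)
S → / num: starts with '/'

The grammar has direct left recursion on: S.

Answer: Yes, S is left-recursive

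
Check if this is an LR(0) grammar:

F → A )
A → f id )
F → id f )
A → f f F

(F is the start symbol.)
Yes, the grammar is LR(0)

A grammar is LR(0) if no state in the canonical LR(0) collection has:
  - both a shift item (dot before a terminal) and a complete item (shift-reduce conflict), or
  - two or more complete items (reduce-reduce conflict; the accept item [F' → F .] counts as a complete item here).

Augment with F' → F and build the canonical LR(0) collection (I0 = CLOSURE({[F' → . F]}), then GOTO on every symbol after a dot until no new states appear). It has 12 states:
  I0: { [A → . f f F], [A → . f id )], [F → . A )], [F → . id f )], [F' → . F] }  — shift
  I1: { [F → A . )] }  — shift
  I2: { [F' → F .] }  — accept
  I3: { [A → f . f F], [A → f . id )] }  — shift
  I4: { [F → id . f )] }  — shift
  I5: { [F → id f . )] }  — shift
  I6: { [F → id f ) .] }  — reduce
  I7: { [A → . f f F], [A → . f id )], [A → f f . F], [F → . A )], [F → . id f )] }  — shift
  I8: { [A → f id . )] }  — shift
  I9: { [A → f id ) .] }  — reduce
  I10: { [A → f f F .] }  — reduce
  I11: { [F → A ) .] }  — reduce

Every state is either a pure shift/goto state or contains exactly one complete item and nothing to shift — no conflicts. The grammar is LR(0).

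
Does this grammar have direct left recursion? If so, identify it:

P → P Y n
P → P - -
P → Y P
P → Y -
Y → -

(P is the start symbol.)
Direct left recursion occurs when N → N α for some non-terminal N (the right-hand side begins with the left-hand side itself).

P → P Y n: LEFT RECURSIVE (starts with P)
P → P - -: LEFT RECURSIVE (starts with P)
P → Y P: starts with Y
P → Y -: starts with Y
Y → -: starts with '-'

The grammar has direct left recursion on: P.

Answer: Yes, P is left-recursive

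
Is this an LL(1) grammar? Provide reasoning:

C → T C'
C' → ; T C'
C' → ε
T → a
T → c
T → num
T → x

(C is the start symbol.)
Yes, the grammar is LL(1).

Relevant sets:
  FOLLOW(C') = { $ }

For C':
  PREDICT(C' → ';' T C') = { ';' }
  PREDICT(C' → ε) = { $ }
For T:
  PREDICT(T → a) = { 'a' }
  PREDICT(T → c) = { 'c' }
  PREDICT(T → num) = { 'num' }
  PREDICT(T → x) = { 'x' }
C has a single production, so nothing to check there.

All predict sets are disjoint. The grammar IS LL(1).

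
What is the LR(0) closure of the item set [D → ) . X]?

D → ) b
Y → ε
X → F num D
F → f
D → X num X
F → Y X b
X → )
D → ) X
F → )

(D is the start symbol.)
Start with: [D → ) . X]
  [D → ) . X] has the dot before X: add [X → . F num D], [X → . )]
  [X → . F num D] has the dot before F: add [F → . f], [F → . Y X b], [F → . )]
  [F → . Y X b] has the dot before Y: add [Y → .]
No further items can be added.

CLOSURE = { [D → ) . X], [F → . )], [F → . Y X b], [F → . f], [X → . )], [X → . F num D], [Y → .] }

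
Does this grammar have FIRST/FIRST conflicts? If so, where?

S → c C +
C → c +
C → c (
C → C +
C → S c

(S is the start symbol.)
FIRST sets of the non-terminals at (or reachable through a nullable prefix from) the front of some alternative:
  FIRST(C) = { 'c' }
  FIRST(S) = { 'c' }

Productions for C:
  C → c +: FIRST = { 'c' }
  C → c (: FIRST = { 'c' }
  C → C +: FIRST = { 'c' }
  C → S c: FIRST = { 'c' }
S has only one production, so no FIRST/FIRST conflict is possible there.

Conflict for C: C → c + and C → c (
  Overlap: { 'c' }
Conflict for C: C → c + and C → C +
  Overlap: { 'c' }
Conflict for C: C → c + and C → S c
  Overlap: { 'c' }
Conflict for C: C → c ( and C → C +
  Overlap: { 'c' }
Conflict for C: C → c ( and C → S c
  Overlap: { 'c' }
Conflict for C: C → C + and C → S c
  Overlap: { 'c' }

Answer: Yes. C → c '+' / C → c '(' on { 'c' }; C → c '+' / C → C '+' on { 'c' }; C → c '+' / C → S c on { 'c' }; C → c '(' / C → C '+' on { 'c' }; C → c '(' / C → S c on { 'c' }; C → C '+' / C → S c on { 'c' }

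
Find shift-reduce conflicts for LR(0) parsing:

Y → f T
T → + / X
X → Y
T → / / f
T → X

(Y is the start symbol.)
No shift-reduce conflicts

A shift-reduce conflict occurs when an LR(0) state has both:
  - a complete (reduce) item [A → α .] (dot at the end), and
  - a shift item [B → β . c γ] (dot before a terminal).

Augment with Y' → Y and build the canonical LR(0) collection (I0 = CLOSURE({[Y' → . Y]}), then GOTO on every symbol after a dot until no new states appear). It has 12 states:
  I0: { [Y → . f T], [Y' → . Y] }  — shift
  I1: { [Y' → Y .] }  — accept
  I2: { [T → . + / X], [T → . / / f], [T → . X], [X → . Y], [Y → . f T], [Y → f . T] }  — shift
  I3: { [T → + . / X] }  — shift
  I4: { [T → / . / f] }  — shift
  I5: { [Y → f T .] }  — reduce
  I6: { [T → X .] }  — reduce
  I7: { [X → Y .] }  — reduce
  I8: { [T → / / . f] }  — shift
  I9: { [T → / / f .] }  — reduce
  I10: { [T → + / . X], [X → . Y], [Y → . f T] }  — shift
  I11: { [T → + / X .] }  — reduce

No state contains both a complete item and a shift item.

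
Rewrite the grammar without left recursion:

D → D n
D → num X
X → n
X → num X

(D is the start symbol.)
D → num X D'
D' → n D'
D' → ε
X → n
X → num X

D is directly left-recursive. The standard transformation for
  A → A α₁ | ... | A α_m | β₁ | ... | β_n
is
  A  → β₁ A' | ... | β_n A'
  A' → α₁ A' | ... | α_m A' | ε

D → num X becomes D → num X D'
D → D n becomes D' → n D'
Add D' → ε

Productions for other non-terminals are unchanged:
  X → n
  X → num X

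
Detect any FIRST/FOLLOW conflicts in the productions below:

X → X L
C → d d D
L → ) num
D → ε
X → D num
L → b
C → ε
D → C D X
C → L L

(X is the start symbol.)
A FIRST/FOLLOW conflict occurs when a non-terminal N has a nullable alternative N → β (β ⇒* ε) and another alternative N → α with FIRST(α) ∩ FOLLOW(N) ≠ ∅: on such a lookahead the parser cannot decide between expanding α and letting N vanish via β.

Nullable non-terminals: C, D.
FIRST sets used below: FIRST(L) = { ')', 'b' }, FIRST(C) = { ')', 'b', 'd', ε }, FIRST(D) = { ')', 'b', 'd', 'num', ε }, FIRST(X) = { ')', 'b', 'd', 'num' }

C: nullable alternative(s) C → ε; FOLLOW(C) = { ')', 'b', 'd', 'num' }
  C → d d D: FIRST \ {ε} = { 'd' } — overlaps FOLLOW(C) on { 'd' }: CONFLICT
  C → ε: FIRST \ {ε} = { } — this is the only nullable alternative, skip
  C → L L: FIRST \ {ε} = { ')', 'b' } — overlaps FOLLOW(C) on { ')', 'b' }: CONFLICT

D: nullable alternative(s) D → ε; FOLLOW(D) = { ')', 'b', 'd', 'num' }
  D → ε: FIRST \ {ε} = { } — this is the only nullable alternative, skip
  D → C D X: FIRST \ {ε} = { ')', 'b', 'd', 'num' } — overlaps FOLLOW(D) on { ')', 'b', 'd', 'num' }: CONFLICT

L, X have no nullable alternative, so no FIRST/FOLLOW check is needed there.

So the grammar has 3 FIRST/FOLLOW conflicts (marked CONFLICT above).

Answer: Yes. C → d d D with FOLLOW(C) on { 'd' }; C → L L with FOLLOW(C) on { ')', 'b' }; D → C D X with FOLLOW(D) on { ')', 'b', 'd', 'num' }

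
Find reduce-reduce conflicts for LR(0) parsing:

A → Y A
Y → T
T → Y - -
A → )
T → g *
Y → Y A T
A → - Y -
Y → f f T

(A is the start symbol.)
Yes — I10: [Y → T .] vs [Y → f f T .]; I14: [Y → T .] vs [Y → Y A T .]

A reduce-reduce conflict occurs when an LR(0) state has two complete items [A → α .] and [B → β .] — both call for a reduction, and with no lookahead the parser cannot choose between them.

Augment with A' → A and build the canonical LR(0) collection (I0 = CLOSURE({[A' → . A]}), then GOTO on every symbol after a dot until no new states appear). It has 19 states:
  I0: { [A → . )], [A → . - Y -], [A → . Y A], [A' → . A], [T → . Y - -], [T → . g *], [Y → . T], [Y → . Y A T], [Y → . f f T] }  — shift
  I1: { [A → ) .] }  — reduce
  I2: { [A → - . Y -], [T → . Y - -], [T → . g *], [Y → . T], [Y → . Y A T], [Y → . f f T] }  — shift
  I3: { [A' → A .] }  — accept
  I4: { [Y → T .] }  — reduce
  I5: { [A → . )], [A → . - Y -], [A → . Y A], [A → Y . A], [T → . Y - -], [T → . g *], [T → Y . - -], [Y → . T], [Y → . Y A T], [Y → . f f T], [Y → Y . A T] }  — shift
  I6: { [Y → f . f T] }  — shift
  I7: { [T → g . *] }  — shift
  I8: { [T → g * .] }  — reduce
  I9: { [T → . Y - -], [T → . g *], [Y → . T], [Y → . Y A T], [Y → . f f T], [Y → f f . T] }  — shift
  I10: { [Y → T .], [Y → f f T .] }  — 2 reduces
  I11: { [A → . )], [A → . - Y -], [A → . Y A], [T → . Y - -], [T → . g *], [T → Y . - -], [Y → . T], [Y → . Y A T], [Y → . f f T], [Y → Y . A T] }  — shift
  I12: { [A → - . Y -], [T → . Y - -], [T → . g *], [T → Y - . -], [Y → . T], [Y → . Y A T], [Y → . f f T] }  — shift
  I13: { [T → . Y - -], [T → . g *], [Y → . T], [Y → . Y A T], [Y → . f f T], [Y → Y A . T] }  — shift
  I14: { [Y → T .], [Y → Y A T .] }  — 2 reduces
  I15: { [T → Y - - .] }  — reduce
  I16: { [A → - Y . -], [A → . )], [A → . - Y -], [A → . Y A], [T → . Y - -], [T → . g *], [T → Y . - -], [Y → . T], [Y → . Y A T], [Y → . f f T], [Y → Y . A T] }  — shift
  I17: { [A → - . Y -], [A → - Y - .], [T → . Y - -], [T → . g *], [T → Y - . -], [Y → . T], [Y → . Y A T], [Y → . f f T] }  — shift, reduce
  I18: { [A → Y A .], [T → . Y - -], [T → . g *], [Y → . T], [Y → . Y A T], [Y → . f f T], [Y → Y A . T] }  — shift, reduce

I10 contains complete items [Y → T .], [Y → f f T .] — reduce-reduce conflict.
I14 contains complete items [Y → T .], [Y → Y A T .] — reduce-reduce conflict.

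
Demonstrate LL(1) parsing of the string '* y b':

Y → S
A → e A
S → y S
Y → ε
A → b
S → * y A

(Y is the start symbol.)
LL(1) parsing maintains a stack (initially the start symbol over $) and the input. At each step: if the stack top is a terminal, match it against the current input token; if it is a non-terminal N, replace it with the RHS of M[N, lookahead] (the unique production whose predict set contains the lookahead).

Stack is shown with the top on the left.

Stack    Input    Action
------------------------
Y $      * y b $  output Y → S
S $      * y b $  output S → * y A
* y A $  * y b $  match '*'
y A $    y b $    match 'y'
A $      b $      output A → b
b $      b $      match 'b'
$        $        accept

The string is accepted.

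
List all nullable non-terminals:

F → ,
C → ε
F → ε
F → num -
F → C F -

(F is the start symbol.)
A non-terminal is nullable if it can derive ε (the empty string): either it has an ε-production, or it has a production whose right-hand side consists entirely of nullable non-terminals.

ε-productions: C → ε, F → ε
So C, F are immediately nullable.
Every non-terminal is now nullable.
Nullable = { 'C', 'F' }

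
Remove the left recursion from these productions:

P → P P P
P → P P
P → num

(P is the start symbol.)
P → num P'
P' → P P P'
P' → P P'
P' → ε

P is directly left-recursive. The standard transformation for
  A → A α₁ | ... | A α_m | β₁ | ... | β_n
is
  A  → β₁ A' | ... | β_n A'
  A' → α₁ A' | ... | α_m A' | ε

P → num becomes P → num P'
P → P P P becomes P' → P P P'
P → P P becomes P' → P P'
Add P' → ε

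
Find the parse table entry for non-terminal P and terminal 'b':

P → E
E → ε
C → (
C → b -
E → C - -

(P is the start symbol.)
P → E

To find M[P, 'b'], we find productions for P where 'b' is in the predict set (PREDICT(N → α) = (FIRST(α) \ {ε}) ∪ (FOLLOW(N) if α ⇒* ε)).

Relevant sets:
  FIRST(E) = { '(', 'b', ε }
  FOLLOW(P) = { $ }

P → E: PREDICT = { $, '(', 'b' }
  'b' is in predict set, so this production goes in M[P, 'b']

M[P, 'b'] = P → E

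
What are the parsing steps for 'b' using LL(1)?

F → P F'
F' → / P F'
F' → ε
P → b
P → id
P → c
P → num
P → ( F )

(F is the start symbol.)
Stack is shown with the top on the left.

Stack   Input  Action
---------------------
F $     b $    output F → P F'
P F' $  b $    output P → b
b F' $  b $    match 'b'
F' $    $      output F' → ε
$       $      accept

The string is accepted.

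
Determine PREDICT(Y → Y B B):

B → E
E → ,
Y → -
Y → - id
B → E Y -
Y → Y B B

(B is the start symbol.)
{ '-' }

PREDICT(Y → Y B B) = (FIRST(RHS) \ {ε}) ∪ (FOLLOW(Y) if ε ∈ FIRST(RHS), i.e. RHS ⇒* ε)
FIRST(Y) = { '-' }
FIRST(Y B B) = { '-' }
ε ∉ FIRST(Y B B), so FOLLOW(Y) is not added.
PREDICT(Y → Y B B) = { '-' }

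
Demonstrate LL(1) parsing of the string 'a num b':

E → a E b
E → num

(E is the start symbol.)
LL(1) parsing maintains a stack (initially the start symbol over $) and the input. At each step: if the stack top is a terminal, match it against the current input token; if it is a non-terminal N, replace it with the RHS of M[N, lookahead] (the unique production whose predict set contains the lookahead).

Stack is shown with the top on the left.

Stack    Input      Action
--------------------------
E $      a num b $  output E → a E b
a E b $  a num b $  match 'a'
E b $    num b $    output E → num
num b $  num b $    match 'num'
b $      b $        match 'b'
$        $          accept

The string is accepted.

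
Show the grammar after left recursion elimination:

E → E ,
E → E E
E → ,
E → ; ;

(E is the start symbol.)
E → , E'
E → ; ; E'
E' → , E'
E' → E E'
E' → ε

E is directly left-recursive. The standard transformation for
  A → A α₁ | ... | A α_m | β₁ | ... | β_n
is
  A  → β₁ A' | ... | β_n A'
  A' → α₁ A' | ... | α_m A' | ε

E → , becomes E → , E'
E → ; ; becomes E → ; ; E'
E → E , becomes E' → , E'
E → E E becomes E' → E E'
Add E' → ε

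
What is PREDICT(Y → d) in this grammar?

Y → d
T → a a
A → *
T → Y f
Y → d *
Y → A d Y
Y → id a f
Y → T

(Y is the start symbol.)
PREDICT(Y → d) = (FIRST(RHS) \ {ε}) ∪ (FOLLOW(Y) if ε ∈ FIRST(RHS), i.e. RHS ⇒* ε)
FIRST(d) = { 'd' }
ε ∉ FIRST(d), so FOLLOW(Y) is not added.
PREDICT(Y → d) = { 'd' }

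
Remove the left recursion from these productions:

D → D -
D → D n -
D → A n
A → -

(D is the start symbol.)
D is directly left-recursive. The standard transformation for
  A → A α₁ | ... | A α_m | β₁ | ... | β_n
is
  A  → β₁ A' | ... | β_n A'
  A' → α₁ A' | ... | α_m A' | ε

D → A n becomes D → A n D'
D → D - becomes D' → - D'
D → D n - becomes D' → n - D'
Add D' → ε

Productions for other non-terminals are unchanged:
  A → -

Resulting grammar:
D → A n D'
D' → - D'
D' → n - D'
D' → ε
A → -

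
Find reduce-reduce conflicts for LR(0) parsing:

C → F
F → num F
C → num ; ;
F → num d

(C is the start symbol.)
Augment with C' → C and build the canonical LR(0) collection (I0 = CLOSURE({[C' → . C]}), then GOTO on every symbol after a dot until no new states appear). It has 9 states:
  I0: { [C → . F], [C → . num ; ;], [C' → . C], [F → . num F], [F → . num d] }  — shift
  I1: { [C' → C .] }  — accept
  I2: { [C → F .] }  — reduce
  I3: { [C → num . ; ;], [F → . num F], [F → . num d], [F → num . F], [F → num . d] }  — shift
  I4: { [C → num ; . ;] }  — shift
  I5: { [F → num F .] }  — reduce
  I6: { [F → num d .] }  — reduce
  I7: { [F → . num F], [F → . num d], [F → num . F], [F → num . d] }  — shift
  I8: { [C → num ; ; .] }  — reduce

No state contains more than one complete item.

Answer: No reduce-reduce conflicts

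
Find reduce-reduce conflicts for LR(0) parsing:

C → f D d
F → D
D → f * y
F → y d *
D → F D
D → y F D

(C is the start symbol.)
Yes — I11: [D → F D .] vs [D → y F D .]; I14: [D → F D .] vs [F → D .]

A reduce-reduce conflict occurs when an LR(0) state has two complete items [A → α .] and [B → β .] — both call for a reduction, and with no lookahead the parser cannot choose between them.

Augment with C' → C and build the canonical LR(0) collection (I0 = CLOSURE({[C' → . C]}), then GOTO on every symbol after a dot until no new states appear). It has 16 states:
  I0: { [C → . f D d], [C' → . C] }  — shift
  I1: { [C' → C .] }  — accept
  I2: { [C → f . D d], [D → . F D], [D → . f * y], [D → . y F D], [F → . D], [F → . y d *] }  — shift
  I3: { [C → f D . d], [F → D .] }  — shift, reduce
  I4: { [D → . F D], [D → . f * y], [D → . y F D], [D → F . D], [F → . D], [F → . y d *] }  — shift
  I5: { [D → f . * y] }  — shift
  I6: { [D → . F D], [D → . f * y], [D → . y F D], [D → y . F D], [F → . D], [F → . y d *], [F → y . d *] }  — shift
  I7: { [F → D .] }  — reduce
  I8: { [D → . F D], [D → . f * y], [D → . y F D], [D → F . D], [D → y F . D], [F → . D], [F → . y d *] }  — shift
  I9: { [F → y d . *] }  — shift
  I10: { [F → y d * .] }  — reduce
  I11: { [D → F D .], [D → y F D .], [F → D .] }  — 3 reduces
  I12: { [D → f * . y] }  — shift
  I13: { [D → f * y .] }  — reduce
  I14: { [D → F D .], [F → D .] }  — 2 reduces
  I15: { [C → f D d .] }  — reduce

I11 contains complete items [D → F D .], [D → y F D .], [F → D .] — reduce-reduce conflict.
I14 contains complete items [D → F D .], [F → D .] — reduce-reduce conflict.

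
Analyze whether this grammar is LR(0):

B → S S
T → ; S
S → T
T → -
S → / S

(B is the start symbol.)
Augment with B' → B and build the canonical LR(0) collection (I0 = CLOSURE({[B' → . B]}), then GOTO on every symbol after a dot until no new states appear). It has 10 states:
  I0: { [B → . S S], [B' → . B], [S → . / S], [S → . T], [T → . -], [T → . ; S] }  — shift
  I1: { [T → - .] }  — reduce
  I2: { [S → . / S], [S → . T], [S → / . S], [T → . -], [T → . ; S] }  — shift
  I3: { [S → . / S], [S → . T], [T → . -], [T → . ; S], [T → ; . S] }  — shift
  I4: { [B' → B .] }  — accept
  I5: { [B → S . S], [S → . / S], [S → . T], [T → . -], [T → . ; S] }  — shift
  I6: { [S → T .] }  — reduce
  I7: { [B → S S .] }  — reduce
  I8: { [T → ; S .] }  — reduce
  I9: { [S → / S .] }  — reduce

Every state is either a pure shift/goto state or contains exactly one complete item and nothing to shift — no conflicts. The grammar is LR(0).

Answer: Yes, the grammar is LR(0)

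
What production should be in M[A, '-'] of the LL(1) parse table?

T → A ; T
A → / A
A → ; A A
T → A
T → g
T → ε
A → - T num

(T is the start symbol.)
A → - T num

To find M[A, '-'], we find productions for A where '-' is in the predict set (PREDICT(N → α) = (FIRST(α) \ {ε}) ∪ (FOLLOW(N) if α ⇒* ε)).

A → / A: PREDICT = { '/' }
A → ; A A: PREDICT = { ';' }
A → - T num: PREDICT = { '-' }
  '-' is in predict set, so this production goes in M[A, '-']

M[A, '-'] = A → - T num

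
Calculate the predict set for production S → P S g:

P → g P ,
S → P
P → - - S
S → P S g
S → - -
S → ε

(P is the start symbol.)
PREDICT(S → P S g) = (FIRST(RHS) \ {ε}) ∪ (FOLLOW(S) if ε ∈ FIRST(RHS), i.e. RHS ⇒* ε)
FIRST(P) = { '-', 'g' }
FIRST(P S g) = { '-', 'g' }
ε ∉ FIRST(P S g), so FOLLOW(S) is not added.
PREDICT(S → P S g) = { '-', 'g' }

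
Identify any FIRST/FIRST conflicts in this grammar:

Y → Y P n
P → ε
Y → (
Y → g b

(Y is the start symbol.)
FIRST sets of the non-terminals at (or reachable through a nullable prefix from) the front of some alternative:
  FIRST(Y) = { '(', 'g' }

Productions for Y:
  Y → Y P n: FIRST = { '(', 'g' }
  Y → (: FIRST = { '(' }
  Y → g b: FIRST = { 'g' }
P has only one production, so no FIRST/FIRST conflict is possible there.

Conflict for Y: Y → Y P n and Y → (
  Overlap: { '(' }
Conflict for Y: Y → Y P n and Y → g b
  Overlap: { 'g' }

Answer: Yes. Y → Y P n / Y → '(' on { '(' }; Y → Y P n / Y → g b on { 'g' }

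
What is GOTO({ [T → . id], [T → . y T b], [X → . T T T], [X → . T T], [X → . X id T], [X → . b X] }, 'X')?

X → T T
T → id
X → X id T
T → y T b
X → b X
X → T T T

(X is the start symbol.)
GOTO(I, 'X') = CLOSURE({ [A → αX.β] : [A → α.Xβ] ∈ I, X = 'X' })

Items with dot before 'X', with the dot advanced:
  [X → . X id T] → [X → X . id T]
Closure adds nothing (no advanced item has the dot before a non-terminal).

GOTO = { [X → X . id T] }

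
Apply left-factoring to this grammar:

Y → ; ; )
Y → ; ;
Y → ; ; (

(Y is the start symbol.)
Y → ; ; Y'
Y' → )
Y' → ε
Y' → (

Left-factoring transforms A → αβ₁ | αβ₂ into A → αA' and A' → β₁ | β₂
(α is the longest common prefix among the alternatives). Repeat until
no nonterminal has two alternatives with a common prefix.

Round 1: Y has alternatives sharing prefix '; ;'. Introduce Y': Y → ; ; Y'
  Add: Y' → )
  Add: Y' → ε
  Add: Y' → (

No remaining common prefixes — done.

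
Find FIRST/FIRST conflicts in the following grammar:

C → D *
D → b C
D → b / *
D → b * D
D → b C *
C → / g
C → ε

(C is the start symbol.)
Yes. D → b C / D → b '/' '*' on { 'b' }; D → b C / D → b '*' D on { 'b' }; D → b C / D → b C '*' on { 'b' }; D → b '/' '*' / D → b '*' D on { 'b' }; D → b '/' '*' / D → b C '*' on { 'b' }; D → b '*' D / D → b C '*' on { 'b' }

A FIRST/FIRST conflict occurs when two productions N → α and N → β for the same non-terminal have FIRST(α) ∩ FIRST(β) ≠ ∅ (with ε ∈ FIRST of a nullable right-hand side, so two nullable alternatives also conflict).

FIRST sets of the non-terminals at (or reachable through a nullable prefix from) the front of some alternative:
  FIRST(D) = { 'b' }

Productions for C:
  C → D *: FIRST = { 'b' }
  C → / g: FIRST = { '/' }
  C → ε: FIRST = { ε }
Productions for D:
  D → b C: FIRST = { 'b' }
  D → b / *: FIRST = { 'b' }
  D → b * D: FIRST = { 'b' }
  D → b C *: FIRST = { 'b' }

Conflict for D: D → b C and D → b / *
  Overlap: { 'b' }
Conflict for D: D → b C and D → b * D
  Overlap: { 'b' }
Conflict for D: D → b C and D → b C *
  Overlap: { 'b' }
Conflict for D: D → b / * and D → b * D
  Overlap: { 'b' }
Conflict for D: D → b / * and D → b C *
  Overlap: { 'b' }
Conflict for D: D → b * D and D → b C *
  Overlap: { 'b' }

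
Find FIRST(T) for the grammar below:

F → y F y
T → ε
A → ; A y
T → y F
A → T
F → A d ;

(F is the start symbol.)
To compute FIRST(T), examine every production with T on the left-hand side, reading each right-hand side left to right until a non-nullable symbol is reached.

From T → ε:
  - ε-production, so ε ∈ FIRST(T)
From T → y F:
  - y is a terminal: add 'y' and stop

Collecting: FIRST(T) = { 'y', ε }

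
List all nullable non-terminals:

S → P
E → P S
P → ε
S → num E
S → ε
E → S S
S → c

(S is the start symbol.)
{ 'E', 'P', 'S' }

A non-terminal is nullable if it can derive ε (the empty string): either it has an ε-production, or it has a production whose right-hand side consists entirely of nullable non-terminals.

ε-productions: P → ε, S → ε
So P, S are immediately nullable.
E → P S: every symbol on the right is nullable, so E is nullable too.
Every non-terminal is now nullable.
Nullable = { 'E', 'P', 'S' }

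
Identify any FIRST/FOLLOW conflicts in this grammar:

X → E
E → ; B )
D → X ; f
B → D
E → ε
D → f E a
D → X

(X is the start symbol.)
A FIRST/FOLLOW conflict occurs when a non-terminal N has a nullable alternative N → β (β ⇒* ε) and another alternative N → α with FIRST(α) ∩ FOLLOW(N) ≠ ∅: on such a lookahead the parser cannot decide between expanding α and letting N vanish via β.

Nullable non-terminals: B, D, E, X.
FIRST sets used below: FIRST(X) = { ';', ε }
B has a nullable alternative but only one production, so nothing to check.

D: nullable alternative(s) D → X; FOLLOW(D) = { ')' }
  D → X ; f: FIRST \ {ε} = { ';' } — disjoint from FOLLOW(D)
  D → f E a: FIRST \ {ε} = { 'f' } — disjoint from FOLLOW(D)
  D → X: FIRST \ {ε} = { ';' } — this is the only nullable alternative, skip

E: nullable alternative(s) E → ε; FOLLOW(E) = { $, ')', ';', 'a' }
  E → ; B ): FIRST \ {ε} = { ';' } — overlaps FOLLOW(E) on { ';' }: CONFLICT
  E → ε: FIRST \ {ε} = { } — this is the only nullable alternative, skip
X has a nullable alternative but only one production, so nothing to check.

So the grammar has 1 FIRST/FOLLOW conflict (marked CONFLICT above).

Answer: Yes. E → ';' B ')' with FOLLOW(E) on { ';' }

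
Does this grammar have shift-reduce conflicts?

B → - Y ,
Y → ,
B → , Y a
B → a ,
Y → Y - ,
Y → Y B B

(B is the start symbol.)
Yes — I8: [B → - Y , .] vs [Y → . ,]; I14: [B → , Y a .] vs [B → a . ,]

Augment with B' → B and build the canonical LR(0) collection (I0 = CLOSURE({[B' → . B]}), then GOTO on every symbol after a dot until no new states appear). It has 15 states:
  I0: { [B → . , Y a], [B → . - Y ,], [B → . a ,], [B' → . B] }  — shift
  I1: { [B → , . Y a], [Y → . ,], [Y → . Y - ,], [Y → . Y B B] }  — shift
  I2: { [B → - . Y ,], [Y → . ,], [Y → . Y - ,], [Y → . Y B B] }  — shift
  I3: { [B' → B .] }  — accept
  I4: { [B → a . ,] }  — shift
  I5: { [B → a , .] }  — reduce
  I6: { [Y → , .] }  — reduce
  I7: { [B → - Y . ,], [B → . , Y a], [B → . - Y ,], [B → . a ,], [Y → Y . - ,], [Y → Y . B B] }  — shift
  I8: { [B → , . Y a], [B → - Y , .], [Y → . ,], [Y → . Y - ,], [Y → . Y B B] }  — shift, reduce
  I9: { [B → - . Y ,], [Y → . ,], [Y → . Y - ,], [Y → . Y B B], [Y → Y - . ,] }  — shift
  I10: { [B → . , Y a], [B → . - Y ,], [B → . a ,], [Y → Y B . B] }  — shift
  I11: { [Y → Y B B .] }  — reduce
  I12: { [Y → , .], [Y → Y - , .] }  — 2 reduces
  I13: { [B → , Y . a], [B → . , Y a], [B → . - Y ,], [B → . a ,], [Y → Y . - ,], [Y → Y . B B] }  — shift
  I14: { [B → , Y a .], [B → a . ,] }  — shift, reduce

I8 contains reduce item [B → - Y , .] and shift item [Y → . ,] — shift-reduce conflict.
I14 contains reduce item [B → , Y a .] and shift item [B → a . ,] — shift-reduce conflict.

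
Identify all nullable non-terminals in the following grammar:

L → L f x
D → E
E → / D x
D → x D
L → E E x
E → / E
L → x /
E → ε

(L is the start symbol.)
{ 'D', 'E' }

ε-productions: E → ε
So E is immediately nullable.
D → E: every symbol on the right is nullable, so D is nullable too.
No further non-terminal can be added: every production for the remaining non-terminals contains a terminal or a non-nullable non-terminal.
Nullable = { 'D', 'E' }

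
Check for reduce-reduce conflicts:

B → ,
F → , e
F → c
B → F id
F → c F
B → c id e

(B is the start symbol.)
A reduce-reduce conflict occurs when an LR(0) state has two complete items [A → α .] and [B → β .] — both call for a reduction, and with no lookahead the parser cannot choose between them.

Augment with B' → B and build the canonical LR(0) collection (I0 = CLOSURE({[B' → . B]}), then GOTO on every symbol after a dot until no new states appear). It has 12 states:
  I0: { [B → . ,], [B → . F id], [B → . c id e], [B' → . B], [F → . , e], [F → . c F], [F → . c] }  — shift
  I1: { [B → , .], [F → , . e] }  — shift, reduce
  I2: { [B' → B .] }  — accept
  I3: { [B → F . id] }  — shift
  I4: { [B → c . id e], [F → . , e], [F → . c F], [F → . c], [F → c . F], [F → c .] }  — shift, reduce
  I5: { [F → , . e] }  — shift
  I6: { [F → c F .] }  — reduce
  I7: { [F → . , e], [F → . c F], [F → . c], [F → c . F], [F → c .] }  — shift, reduce
  I8: { [B → c id . e] }  — shift
  I9: { [B → c id e .] }  — reduce
  I10: { [F → , e .] }  — reduce
  I11: { [B → F id .] }  — reduce

No state contains more than one complete item.

Answer: No reduce-reduce conflicts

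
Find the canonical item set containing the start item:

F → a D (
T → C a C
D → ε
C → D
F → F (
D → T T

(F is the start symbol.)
First, augment the grammar with F' → F
I₀ = CLOSURE({ [F' → . F] }):
  [F' → . F] has the dot before F: add [F → . a D (], [F → . F (]
No further items can be added.

I₀ = { [F → . F (], [F → . a D (], [F' → . F] }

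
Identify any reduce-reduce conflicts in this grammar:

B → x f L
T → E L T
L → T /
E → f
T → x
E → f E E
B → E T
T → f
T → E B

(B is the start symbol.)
Yes — I9: [E → f .] vs [T → f .]

A reduce-reduce conflict occurs when an LR(0) state has two complete items [A → α .] and [B → β .] — both call for a reduction, and with no lookahead the parser cannot choose between them.

Augment with B' → B and build the canonical LR(0) collection (I0 = CLOSURE({[B' → . B]}), then GOTO on every symbol after a dot until no new states appear). It has 21 states:
  I0: { [B → . E T], [B → . x f L], [B' → . B], [E → . f E E], [E → . f] }  — shift
  I1: { [B' → B .] }  — accept
  I2: { [B → E . T], [E → . f E E], [E → . f], [T → . E B], [T → . E L T], [T → . f], [T → . x] }  — shift
  I3: { [E → . f E E], [E → . f], [E → f . E E], [E → f .] }  — shift, reduce
  I4: { [B → x . f L] }  — shift
  I5: { [B → x f . L], [E → . f E E], [E → . f], [L → . T /], [T → . E B], [T → . E L T], [T → . f], [T → . x] }  — shift
  I6: { [B → . E T], [B → . x f L], [E → . f E E], [E → . f], [L → . T /], [T → . E B], [T → . E L T], [T → . f], [T → . x], [T → E . B], [T → E . L T] }  — shift
  I7: { [B → x f L .] }  — reduce
  I8: { [L → T . /] }  — shift
  I9: { [E → . f E E], [E → . f], [E → f . E E], [E → f .], [T → f .] }  — shift, 2 reduces
  I10: { [T → x .] }  — reduce
  I11: { [E → . f E E], [E → . f], [E → f E . E] }  — shift
  I12: { [E → f E E .] }  — reduce
  I13: { [L → T / .] }  — reduce
  I14: { [T → E B .] }  — reduce
  I15: { [B → . E T], [B → . x f L], [B → E . T], [E → . f E E], [E → . f], [L → . T /], [T → . E B], [T → . E L T], [T → . f], [T → . x], [T → E . B], [T → E . L T] }  — shift
  I16: { [E → . f E E], [E → . f], [T → . E B], [T → . E L T], [T → . f], [T → . x], [T → E L . T] }  — shift
  I17: { [B → x . f L], [T → x .] }  — shift, reduce
  I18: { [T → E L T .] }  — reduce
  I19: { [B → E T .], [L → T . /] }  — shift, reduce
  I20: { [B → E T .] }  — reduce

I9 contains complete items [E → f .], [T → f .] — reduce-reduce conflict.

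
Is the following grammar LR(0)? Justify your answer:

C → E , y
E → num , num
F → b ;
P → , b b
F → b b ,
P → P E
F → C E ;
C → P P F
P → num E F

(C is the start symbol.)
No. Shift-reduce conflict between [P → P E .] and [C → E . , y]

Augment with C' → C and build the canonical LR(0) collection (I0 = CLOSURE({[C' → . C]}), then GOTO on every symbol after a dot until no new states appear). It has 26 states:
  I0: { [C → . E , y], [C → . P P F], [C' → . C], [E → . num , num], [P → . , b b], [P → . P E], [P → . num E F] }  — shift
  I1: { [P → , . b b] }  — shift
  I2: { [C' → C .] }  — accept
  I3: { [C → E . , y] }  — shift
  I4: { [C → P . P F], [E → . num , num], [P → . , b b], [P → . P E], [P → . num E F], [P → P . E] }  — shift
  I5: { [E → . num , num], [E → num . , num], [P → num . E F] }  — shift
  I6: { [E → num , . num] }  — shift
  I7: { [C → . E , y], [C → . P P F], [E → . num , num], [F → . C E ;], [F → . b ;], [F → . b b ,], [P → . , b b], [P → . P E], [P → . num E F], [P → num E . F] }  — shift
  I8: { [E → num . , num] }  — shift
  I9: { [E → . num , num], [F → C . E ;] }  — shift
  I10: { [P → num E F .] }  — reduce
  I11: { [F → b . ;], [F → b . b ,] }  — shift
  I12: { [F → b ; .] }  — reduce
  I13: { [F → b b . ,] }  — shift
  I14: { [F → b b , .] }  — reduce
  I15: { [F → C E . ;] }  — shift
  I16: { [F → C E ; .] }  — reduce
  I17: { [E → num , num .] }  — reduce
  I18: { [P → P E .] }  — reduce
  I19: { [C → . E , y], [C → . P P F], [C → P P . F], [E → . num , num], [F → . C E ;], [F → . b ;], [F → . b b ,], [P → . , b b], [P → . P E], [P → . num E F], [P → P . E] }  — shift
  I20: { [C → E . , y], [P → P E .] }  — shift, reduce
  I21: { [C → P P F .] }  — reduce
  I22: { [C → E , . y] }  — shift
  I23: { [C → E , y .] }  — reduce
  I24: { [P → , b . b] }  — shift
  I25: { [P → , b b .] }  — reduce

Conflict in state I20:
  Shift-reduce conflict between [P → P E .] and [C → E . , y]
So the grammar is NOT LR(0).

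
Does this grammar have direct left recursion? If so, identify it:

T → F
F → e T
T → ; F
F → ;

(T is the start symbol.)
T → F: starts with F
F → e T: starts with e
T → ; F: starts with ';'
F → ;: starts with ';'

No direct left recursion found.

Answer: No direct left recursion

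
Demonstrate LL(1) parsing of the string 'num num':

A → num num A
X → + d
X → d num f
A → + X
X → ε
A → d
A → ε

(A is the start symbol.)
LL(1) parsing maintains a stack (initially the start symbol over $) and the input. At each step: if the stack top is a terminal, match it against the current input token; if it is a non-terminal N, replace it with the RHS of M[N, lookahead] (the unique production whose predict set contains the lookahead).

Stack is shown with the top on the left.

Stack        Input      Action
------------------------------
A $          num num $  output A → num num A
num num A $  num num $  match 'num'
num A $      num $      match 'num'
A $          $          output A → ε
$            $          accept

The string is accepted.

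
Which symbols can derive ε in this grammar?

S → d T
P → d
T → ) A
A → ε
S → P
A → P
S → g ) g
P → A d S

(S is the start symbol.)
A non-terminal is nullable if it can derive ε (the empty string): either it has an ε-production, or it has a production whose right-hand side consists entirely of nullable non-terminals.

ε-productions: A → ε
So A is immediately nullable.
No further non-terminal can be added: every production for the remaining non-terminals contains a terminal or a non-nullable non-terminal.
Nullable = { 'A' }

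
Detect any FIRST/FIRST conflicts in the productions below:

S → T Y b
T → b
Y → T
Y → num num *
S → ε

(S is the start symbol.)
A FIRST/FIRST conflict occurs when two productions N → α and N → β for the same non-terminal have FIRST(α) ∩ FIRST(β) ≠ ∅ (with ε ∈ FIRST of a nullable right-hand side, so two nullable alternatives also conflict).

FIRST sets of the non-terminals at (or reachable through a nullable prefix from) the front of some alternative:
  FIRST(T) = { 'b' }

Productions for S:
  S → T Y b: FIRST = { 'b' }
  S → ε: FIRST = { ε }
Productions for Y:
  Y → T: FIRST = { 'b' }
  Y → num num *: FIRST = { 'num' }
T has only one production, so no FIRST/FIRST conflict is possible there.

All alternatives of each non-terminal have pairwise disjoint FIRST sets.

Answer: No FIRST/FIRST conflicts.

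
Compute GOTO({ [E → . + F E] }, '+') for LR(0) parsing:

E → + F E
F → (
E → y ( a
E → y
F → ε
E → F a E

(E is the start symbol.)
GOTO(I, '+') = CLOSURE({ [A → αX.β] : [A → α.Xβ] ∈ I, X = '+' })

Items with dot before '+', with the dot advanced:
  [E → . + F E] → [E → + . F E]
Closure of the advanced items:
  [E → + . F E] has the dot before F: add [F → . (], [F → .]

GOTO = { [E → + . F E], [F → . (], [F → .] }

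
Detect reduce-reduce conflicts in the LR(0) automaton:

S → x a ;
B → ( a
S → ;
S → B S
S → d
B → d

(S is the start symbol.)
Augment with S' → S and build the canonical LR(0) collection (I0 = CLOSURE({[S' → . S]}), then GOTO on every symbol after a dot until no new states appear). It has 11 states:
  I0: { [B → . ( a], [B → . d], [S → . ;], [S → . B S], [S → . d], [S → . x a ;], [S' → . S] }  — shift
  I1: { [B → ( . a] }  — shift
  I2: { [S → ; .] }  — reduce
  I3: { [B → . ( a], [B → . d], [S → . ;], [S → . B S], [S → . d], [S → . x a ;], [S → B . S] }  — shift
  I4: { [S' → S .] }  — accept
  I5: { [B → d .], [S → d .] }  — 2 reduces
  I6: { [S → x . a ;] }  — shift
  I7: { [S → x a . ;] }  — shift
  I8: { [S → x a ; .] }  — reduce
  I9: { [S → B S .] }  — reduce
  I10: { [B → ( a .] }  — reduce

I5 contains complete items [B → d .], [S → d .] — reduce-reduce conflict.

Answer: Yes — I5: [B → d .] vs [S → d .]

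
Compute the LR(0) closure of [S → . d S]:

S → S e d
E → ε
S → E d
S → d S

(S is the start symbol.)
{ [S → . d S] }

Start with: [S → . d S]
The dot precedes the terminal d, so nothing is added.

CLOSURE = { [S → . d S] }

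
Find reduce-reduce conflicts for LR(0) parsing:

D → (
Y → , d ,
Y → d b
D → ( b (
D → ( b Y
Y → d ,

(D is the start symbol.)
Augment with D' → D and build the canonical LR(0) collection (I0 = CLOSURE({[D' → . D]}), then GOTO on every symbol after a dot until no new states appear). It has 12 states:
  I0: { [D → . ( b (], [D → . ( b Y], [D → . (], [D' → . D] }  — shift
  I1: { [D → ( . b (], [D → ( . b Y], [D → ( .] }  — shift, reduce
  I2: { [D' → D .] }  — accept
  I3: { [D → ( b . (], [D → ( b . Y], [Y → . , d ,], [Y → . d ,], [Y → . d b] }  — shift
  I4: { [D → ( b ( .] }  — reduce
  I5: { [Y → , . d ,] }  — shift
  I6: { [D → ( b Y .] }  — reduce
  I7: { [Y → d . ,], [Y → d . b] }  — shift
  I8: { [Y → d , .] }  — reduce
  I9: { [Y → d b .] }  — reduce
  I10: { [Y → , d . ,] }  — shift
  I11: { [Y → , d , .] }  — reduce

No state contains more than one complete item.

Answer: No reduce-reduce conflicts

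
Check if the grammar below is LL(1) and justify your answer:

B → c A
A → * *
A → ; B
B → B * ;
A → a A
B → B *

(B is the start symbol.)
No. Predict set conflict for B: { 'c' }

Relevant sets:
  FIRST(B) = { 'c' }

For B:
  PREDICT(B → c A) = { 'c' }
  PREDICT(B → B '*' ';') = { 'c' }
  PREDICT(B → B '*') = { 'c' }
For A:
  PREDICT(A → '*' '*') = { '*' }
  PREDICT(A → ';' B) = { ';' }
  PREDICT(A → a A) = { 'a' }

Conflict found: Predict set conflict for B: { 'c' }
The grammar is NOT LL(1).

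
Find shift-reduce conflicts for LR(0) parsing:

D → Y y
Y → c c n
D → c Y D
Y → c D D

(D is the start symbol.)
No shift-reduce conflicts

A shift-reduce conflict occurs when an LR(0) state has both:
  - a complete (reduce) item [A → α .] (dot at the end), and
  - a shift item [B → β . c γ] (dot before a terminal).

Augment with D' → D and build the canonical LR(0) collection (I0 = CLOSURE({[D' → . D]}), then GOTO on every symbol after a dot until no new states appear). It has 11 states:
  I0: { [D → . Y y], [D → . c Y D], [D' → . D], [Y → . c D D], [Y → . c c n] }  — shift
  I1: { [D' → D .] }  — accept
  I2: { [D → Y . y] }  — shift
  I3: { [D → . Y y], [D → . c Y D], [D → c . Y D], [Y → . c D D], [Y → . c c n], [Y → c . D D], [Y → c . c n] }  — shift
  I4: { [D → . Y y], [D → . c Y D], [Y → . c D D], [Y → . c c n], [Y → c D . D] }  — shift
  I5: { [D → . Y y], [D → . c Y D], [D → Y . y], [D → c Y . D], [Y → . c D D], [Y → . c c n] }  — shift
  I6: { [D → . Y y], [D → . c Y D], [D → c . Y D], [Y → . c D D], [Y → . c c n], [Y → c . D D], [Y → c . c n], [Y → c c . n] }  — shift
  I7: { [Y → c c n .] }  — reduce
  I8: { [D → c Y D .] }  — reduce
  I9: { [D → Y y .] }  — reduce
  I10: { [Y → c D D .] }  — reduce

No state contains both a complete item and a shift item.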